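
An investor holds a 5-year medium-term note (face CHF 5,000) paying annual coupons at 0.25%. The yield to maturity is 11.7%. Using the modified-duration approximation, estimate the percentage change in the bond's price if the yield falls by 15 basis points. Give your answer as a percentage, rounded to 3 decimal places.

Periodic yield y = 0.117. Modified duration first:
  t   CF        PV=CF/(1+0.117)^t    t·PV
  1        12.50        11.1907        11.1907
  2        12.50        10.0185        20.0370
  3        12.50         8.9691        26.9074
  4        12.50         8.0297        32.1187
  5     5,012.50     2,882.6275    14,413.1373
  Σ                  2,920.8355    14,503.3911
P = 2,920.8355; D_Mac = 4.96549 yrs; D_mod = 4.96549/(1+0.117) = 4.44538 yrs.
ΔP/P ≈ -D_mod · Δy = -4.44538 × (-0.0015) = +0.006668 = +0.6668%.

+0.667%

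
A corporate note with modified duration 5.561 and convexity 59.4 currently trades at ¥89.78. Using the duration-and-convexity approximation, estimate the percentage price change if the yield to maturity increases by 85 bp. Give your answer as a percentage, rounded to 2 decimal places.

Duration effect: -D_mod·Δy = -5.561 × (+0.0085) = -0.0472685
Convexity effect: ½·C·(Δy)² = 0.5 × 59.4 × (0.0085)² = +0.002145825
ΔP/P ≈ -0.0472685 + 0.002145825 = -0.045122675
= -4.5122675%.

-4.51%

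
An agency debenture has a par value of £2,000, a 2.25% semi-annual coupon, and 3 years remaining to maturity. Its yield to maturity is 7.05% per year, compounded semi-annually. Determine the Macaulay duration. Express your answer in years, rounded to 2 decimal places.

Periodic yield y = 0.03525. Discount each cash flow and weight by its period:
  t   CF        PV=CF/(1+0.03525)^t    t·PV
  1        22.50        21.7339        21.7339
  2        22.50        20.9938        41.9877
  3        22.50        20.2790        60.8370
  4        22.50        19.5885        78.3541
  5        22.50        18.9215        94.6077
  6     2,022.50     1,642.9226     9,857.5354
  Σ                  1,744.4394    10,155.0558
Price P = Σ PV = 1,744.4394.
Macaulay duration = Σ(t·PV) / P = 10,155.0558 / 1,744.4394 = 5.82139 half-year periods.
In years: 5.82139 / 2 = 2.91069 years.

2.91 years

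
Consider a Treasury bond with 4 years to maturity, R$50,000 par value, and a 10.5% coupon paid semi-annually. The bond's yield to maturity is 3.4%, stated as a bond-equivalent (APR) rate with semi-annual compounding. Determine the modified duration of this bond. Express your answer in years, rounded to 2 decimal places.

3.39 years

Periodic yield y = 0.017. First find Macaulay duration:
  t   CF        PV=CF/(1+0.017)^t    t·PV
  1     2,625.00     2,581.1209     2,581.1209
  2     2,625.00     2,537.9754     5,075.9507
  3     2,625.00     2,495.5510     7,486.6530
  4     2,625.00     2,453.8358     9,815.3431
  5     2,625.00     2,412.8179    12,064.0894
  6     2,625.00     2,372.4856    14,234.9138
  7     2,625.00     2,332.8276    16,329.7929
  8    52,625.00    45,985.8783   367,887.0263
  Σ                 63,172.4924   435,474.8902
P = 63,172.4924; Macaulay duration = 435,474.8902 / 63,172.4924 = 6.89343 half-year periods = 3.44671 years.
Modified duration = D_Mac / (1 + y) = 3.44671 / 1.017 = 3.38910 years.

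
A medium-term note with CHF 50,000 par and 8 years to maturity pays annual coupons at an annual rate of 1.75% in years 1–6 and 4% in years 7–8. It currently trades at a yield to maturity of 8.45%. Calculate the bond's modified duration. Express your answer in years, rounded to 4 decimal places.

Periodic yield y = 0.0845. First find Macaulay duration:
  t   CF        PV=CF/(1+0.0845)^t    t·PV
  1       875.00       806.8234       806.8234
  2       875.00       743.9589     1,487.9178
  3       875.00       685.9925     2,057.9776
  4       875.00       632.5427     2,530.1707
  5       875.00       583.2574     2,916.2871
  6       875.00       537.8123     3,226.8737
  7     2,000.00     1,133.5041     7,934.5288
  8    52,000.00    27,174.8336   217,398.6685
  Σ                 32,298.7249   238,359.2475
P = 32,298.7249; Macaulay duration = 238,359.2475 / 32,298.7249 = 7.37983 years.
Modified duration = D_Mac / (1 + y) = 7.37983 / 1.0845 = 6.80483 years.

6.8048 years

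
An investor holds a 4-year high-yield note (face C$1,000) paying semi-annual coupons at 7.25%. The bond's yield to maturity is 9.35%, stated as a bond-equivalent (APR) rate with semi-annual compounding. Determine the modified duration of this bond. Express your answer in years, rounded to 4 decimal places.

Periodic yield y = 0.04675. First find Macaulay duration:
  t   CF        PV=CF/(1+0.04675)^t    t·PV
  1        36.25        34.6310        34.6310
  2        36.25        33.0843        66.1686
  3        36.25        31.6067        94.8201
  4        36.25        30.1951       120.7803
  5        36.25        28.8465       144.2325
  6        36.25        27.5582       165.3490
  7        36.25        26.3274       184.2915
  8     1,036.25       718.9866     5,751.8927
  Σ                    931.2357     6,562.1656
P = 931.2357; Macaulay duration = 6,562.1656 / 931.2357 = 7.04673 half-year periods = 3.52336 years.
Modified duration = D_Mac / (1 + y) = 3.52336 / 1.04675 = 3.36600 years.

3.3660 years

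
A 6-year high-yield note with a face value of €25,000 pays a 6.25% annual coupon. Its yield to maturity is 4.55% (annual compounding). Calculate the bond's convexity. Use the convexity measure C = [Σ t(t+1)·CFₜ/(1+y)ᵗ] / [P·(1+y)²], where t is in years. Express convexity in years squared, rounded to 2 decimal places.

31.83

With y = 0.0455:
  t   CF        PV=CF/(1+0.0455)^t    t·PV        t(t+1)·PV
  1     1,562.50     1,494.5002     1,494.5002       2,989.0005
  2     1,562.50     1,429.4598     2,858.9196       8,576.7589
  3     1,562.50     1,367.2499     4,101.7498      16,406.9993
  4     1,562.50     1,307.7474     5,230.9897      26,154.9487
  5     1,562.50     1,250.8345     6,254.1723      37,525.0340
  6    26,562.50    20,338.7718   122,032.6311     854,228.4174
  Σ                 27,188.5637   141,972.9628     945,881.1589
P = 27,188.5637.
Convexity = Σ t(t+1)·PV / [P·(1+y)²] = 945,881.1589 / (27,188.5637 × 1.093070) = 31.82748.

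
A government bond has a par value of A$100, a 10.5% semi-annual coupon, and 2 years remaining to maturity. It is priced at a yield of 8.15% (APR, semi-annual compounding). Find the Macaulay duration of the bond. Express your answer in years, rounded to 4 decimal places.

1.8586 years

Periodic yield y = 0.04075. Discount each cash flow and weight by its period:
  t   CF        PV=CF/(1+0.04075)^t    t·PV
  1         5.25         5.0444         5.0444
  2         5.25         4.8469         9.6939
  3         5.25         4.6571        13.9714
  4       105.25        89.7091       358.8363
  Σ                    104.2576       387.5461
Price P = Σ PV = 104.2576.
Macaulay duration = Σ(t·PV) / P = 387.5461 / 104.2576 = 3.71720 half-year periods.
In years: 3.71720 / 2 = 1.85860 years.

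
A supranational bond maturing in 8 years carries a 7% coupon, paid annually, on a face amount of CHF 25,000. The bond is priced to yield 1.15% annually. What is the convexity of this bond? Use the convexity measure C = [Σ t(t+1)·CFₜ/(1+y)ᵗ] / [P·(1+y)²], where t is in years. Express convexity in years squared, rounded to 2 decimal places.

With y = 0.0115:
  t   CF        PV=CF/(1+0.0115)^t    t·PV        t(t+1)·PV
  1     1,750.00     1,730.1038     1,730.1038       3,460.2076
  2     1,750.00     1,710.4338     3,420.8676      10,262.6029
  3     1,750.00     1,690.9875     5,072.9624      20,291.8495
  4     1,750.00     1,671.7622     6,687.0488      33,435.2439
  5     1,750.00     1,652.7555     8,263.7775      49,582.6652
  6     1,750.00     1,633.9649     9,803.7895      68,626.5263
  7     1,750.00     1,615.3880    11,307.7157      90,461.7252
  8    26,750.00    24,411.6250   195,292.9998   1,757,636.9984
  Σ                 36,117.0206   241,579.2651   2,033,757.8191
P = 36,117.0206.
Convexity = Σ t(t+1)·PV / [P·(1+y)²] = 2,033,757.8191 / (36,117.0206 × 1.023132) = 55.03710.

55.04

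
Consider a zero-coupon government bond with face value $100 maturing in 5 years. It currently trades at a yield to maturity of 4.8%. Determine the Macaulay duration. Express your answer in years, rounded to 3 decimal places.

A zero-coupon bond has a single cash flow at maturity, so its Macaulay duration equals its maturity: 5 years.

5.000 years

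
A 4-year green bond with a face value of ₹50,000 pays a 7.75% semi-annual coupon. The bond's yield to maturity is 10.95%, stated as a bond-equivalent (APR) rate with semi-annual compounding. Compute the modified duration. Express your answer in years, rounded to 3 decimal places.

3.303 years

Periodic yield y = 0.05475. First find Macaulay duration:
  t   CF        PV=CF/(1+0.05475)^t    t·PV
  1     1,937.50     1,836.9282     1,836.9282
  2     1,937.50     1,741.5768     3,483.1537
  3     1,937.50     1,651.1750     4,953.5251
  4     1,937.50     1,565.4658     6,261.8631
  5     1,937.50     1,484.2055     7,421.0276
  6     1,937.50     1,407.1633     8,442.9799
  7     1,937.50     1,334.1202     9,338.8417
  8    51,937.50    33,906.6411   271,253.1284
  Σ                 44,927.2759   312,991.4476
P = 44,927.2759; Macaulay duration = 312,991.4476 / 44,927.2759 = 6.96662 half-year periods = 3.48331 years.
Modified duration = D_Mac / (1 + y) = 3.48331 / 1.05475 = 3.30250 years.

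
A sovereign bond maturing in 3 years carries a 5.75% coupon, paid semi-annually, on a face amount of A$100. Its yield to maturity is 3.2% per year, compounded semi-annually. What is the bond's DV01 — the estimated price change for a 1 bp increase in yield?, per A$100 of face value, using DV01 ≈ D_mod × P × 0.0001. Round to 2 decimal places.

Periodic yield y = 0.016.
  t   CF        PV=CF/(1+0.016)^t    t·PV
  1        2.875         2.8297         2.8297
  2        2.875         2.7852         5.5703
  3        2.875         2.7413         8.2239
  4        2.875         2.6981        10.7925
  5        2.875         2.6556        13.2782
  6      102.875        93.5293       561.1757
  Σ                    107.2392       601.8704
P = 107.2392; D_Mac = 5.61241 half-year periods = 2.80620 yrs; D_mod = 2.76201 yrs.
DV01 ≈ 2.76201 × 107.2392 × 0.0001 = 0.029620.

A$0.03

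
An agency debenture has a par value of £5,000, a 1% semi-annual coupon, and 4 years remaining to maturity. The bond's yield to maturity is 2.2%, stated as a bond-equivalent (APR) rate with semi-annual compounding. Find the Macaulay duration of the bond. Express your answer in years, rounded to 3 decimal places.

Periodic yield y = 0.011. Discount each cash flow and weight by its period:
  t   CF        PV=CF/(1+0.011)^t    t·PV
  1        25.00        24.7280        24.7280
  2        25.00        24.4589        48.9179
  3        25.00        24.1928        72.5785
  4        25.00        23.9296        95.7184
  5        25.00        23.6692       118.3462
  6        25.00        23.4117       140.4702
  7        25.00        23.1570       162.0989
  8     5,025.00     4,603.9100    36,831.2797
  Σ                  4,771.4572    37,494.1377
Price P = Σ PV = 4,771.4572.
Macaulay duration = Σ(t·PV) / P = 37,494.1377 / 4,771.4572 = 7.85801 half-year periods.
In years: 7.85801 / 2 = 3.92900 years.

3.929 years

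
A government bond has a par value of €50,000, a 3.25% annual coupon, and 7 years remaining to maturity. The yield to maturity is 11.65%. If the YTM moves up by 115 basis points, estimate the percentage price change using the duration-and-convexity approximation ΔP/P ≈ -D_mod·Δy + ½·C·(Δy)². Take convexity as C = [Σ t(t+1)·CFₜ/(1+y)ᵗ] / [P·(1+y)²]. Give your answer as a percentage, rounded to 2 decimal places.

With y = 0.1165:
  t   CF        PV=CF/(1+0.1165)^t    t·PV        t(t+1)·PV
  1     1,625.00     1,455.4411     1,455.4411       2,910.8822
  2     1,625.00     1,303.5747     2,607.1493       7,821.4480
  3     1,625.00     1,167.5546     3,502.6637      14,010.6547
  4     1,625.00     1,045.7273     4,182.9093      20,914.5465
  5     1,625.00       936.6120     4,683.0601      28,098.3607
  6     1,625.00       838.8822     5,033.2934      35,233.0541
  7    51,625.00    23,869.8106   167,088.6741   1,336,709.3930
  Σ                 30,617.6025   188,553.1911   1,445,698.3391
P = 30,617.6025; D_Mac = 6.15833 yrs; D_mod = 5.51574 yrs; C = 37.87818.
Duration effect: -5.51574 × (+0.0115) = -0.063431
Convexity effect: 0.5 × 37.87818 × (0.0115)² = +0.0025047
ΔP/P ≈ -0.063431 + 0.0025047 = -0.060926 = -6.0926%.

-6.09%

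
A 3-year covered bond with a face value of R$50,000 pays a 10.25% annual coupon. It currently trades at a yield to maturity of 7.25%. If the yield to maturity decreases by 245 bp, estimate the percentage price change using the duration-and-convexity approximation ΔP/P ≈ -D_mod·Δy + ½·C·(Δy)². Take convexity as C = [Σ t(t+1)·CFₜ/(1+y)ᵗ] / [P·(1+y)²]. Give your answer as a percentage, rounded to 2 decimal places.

With y = 0.0725:
  t   CF        PV=CF/(1+0.0725)^t    t·PV        t(t+1)·PV
  1     5,125.00     4,778.5548     4,778.5548       9,557.1096
  2     5,125.00     4,455.5289     8,911.0579      26,733.1736
  3    55,125.00    44,684.4791   134,053.4374     536,213.7496
  Σ                 53,918.5628   147,743.0500     572,504.0327
P = 53,918.5628; D_Mac = 2.74011 yrs; D_mod = 2.55489 yrs; C = 9.23093.
Duration effect: -2.55489 × (-0.0245) = +0.062595
Convexity effect: 0.5 × 9.23093 × (-0.0245)² = +0.0027704
ΔP/P ≈ +0.062595 + 0.0027704 = +0.065365 = +6.5365%.

+6.54%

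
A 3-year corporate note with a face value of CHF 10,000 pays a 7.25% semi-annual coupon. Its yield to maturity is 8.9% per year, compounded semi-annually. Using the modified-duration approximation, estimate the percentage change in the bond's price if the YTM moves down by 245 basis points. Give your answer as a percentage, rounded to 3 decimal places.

Periodic yield y = 0.0445. Modified duration first:
  t   CF        PV=CF/(1+0.0445)^t    t·PV
  1       362.50       347.0560       347.0560
  2       362.50       332.2700       664.5400
  3       362.50       318.1139       954.3418
  4       362.50       304.5610     1,218.2438
  5       362.50       291.5854     1,457.9270
  6    10,362.50     7,980.2019    47,881.2112
  Σ                  9,573.7882    52,523.3199
P = 9,573.7882; D_Mac = 5.48616 half-year periods = 2.74308 yrs; D_mod = 2.74308/(1+0.0445) = 2.62621 yrs.
ΔP/P ≈ -D_mod · Δy = -2.62621 × (-0.0245) = +0.064342 = +6.4342%.

+6.434%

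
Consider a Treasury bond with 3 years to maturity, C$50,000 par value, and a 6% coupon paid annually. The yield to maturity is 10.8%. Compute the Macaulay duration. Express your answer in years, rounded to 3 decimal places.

Periodic yield y = 0.108. Discount each cash flow and weight by its year:
  t   CF        PV=CF/(1+0.108)^t    t·PV
  1     3,000.00     2,707.5812     2,707.5812
  2     3,000.00     2,443.6654     4,887.3307
  3    53,000.00    38,963.3768   116,890.1304
  Σ                 44,114.6234   124,485.0424
Price P = Σ PV = 44,114.6234.
Macaulay duration = Σ(t·PV) / P = 124,485.0424 / 44,114.6234 = 2.82185 years.

2.822 years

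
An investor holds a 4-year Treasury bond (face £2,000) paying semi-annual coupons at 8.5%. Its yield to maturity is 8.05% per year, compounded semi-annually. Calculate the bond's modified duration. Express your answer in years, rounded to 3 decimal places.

Periodic yield y = 0.04025. First find Macaulay duration:
  t   CF        PV=CF/(1+0.04025)^t    t·PV
  1        85.00        81.7111        81.7111
  2        85.00        78.5495       157.0990
  3        85.00        75.5102       226.5307
  4        85.00        72.5885       290.3541
  5        85.00        69.7799       348.8995
  6        85.00        67.0799       402.4796
  7        85.00        64.4844       451.3910
  8     2,085.00     1,520.5625    12,164.4997
  Σ                  2,030.2661    14,122.9646
P = 2,030.2661; Macaulay duration = 14,122.9646 / 2,030.2661 = 6.95621 half-year periods = 3.47811 years.
Modified duration = D_Mac / (1 + y) = 3.47811 / 1.04025 = 3.34353 years.

3.344 years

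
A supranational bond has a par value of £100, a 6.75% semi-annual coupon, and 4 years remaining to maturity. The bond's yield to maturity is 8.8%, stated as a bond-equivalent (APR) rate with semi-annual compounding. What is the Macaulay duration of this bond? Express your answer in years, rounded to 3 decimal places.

Periodic yield y = 0.044. Discount each cash flow and weight by its period:
  t   CF        PV=CF/(1+0.044)^t    t·PV
  1        3.375         3.2328         3.2328
  2        3.375         3.0965         6.1930
  3        3.375         2.9660         8.8980
  4        3.375         2.8410        11.3640
  5        3.375         2.7213        13.6063
  6        3.375         2.6066        15.6395
  7        3.375         2.4967        17.4771
  8      103.375        73.2507       586.0053
  Σ                     93.2115       662.4160
Price P = Σ PV = 93.2115.
Macaulay duration = Σ(t·PV) / P = 662.4160 / 93.2115 = 7.10659 half-year periods.
In years: 7.10659 / 2 = 3.55329 years.

3.553 years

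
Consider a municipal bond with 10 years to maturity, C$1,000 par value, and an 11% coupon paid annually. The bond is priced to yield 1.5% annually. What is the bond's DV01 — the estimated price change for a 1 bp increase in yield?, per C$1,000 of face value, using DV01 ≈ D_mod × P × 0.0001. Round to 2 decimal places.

Periodic yield y = 0.015.
  t   CF        PV=CF/(1+0.015)^t    t·PV
  1       110.00       108.3744       108.3744
  2       110.00       106.7728       213.5456
  3       110.00       105.1949       315.5846
  4       110.00       103.6403       414.5611
  5       110.00       102.1086       510.5432
  6       110.00       100.5996       603.5978
  7       110.00        99.1129       693.7906
  8       110.00        97.6482       781.1858
  9       110.00        96.2051       865.8463
  10    1,110.00       956.4506     9,564.5063
  Σ                  1,876.1075    14,071.5357
P = 1,876.1075; D_Mac = 7.50039 yrs; D_mod = 7.38955 yrs.
DV01 ≈ 7.38955 × 1,876.1075 × 0.0001 = 1.386358.

C$1.39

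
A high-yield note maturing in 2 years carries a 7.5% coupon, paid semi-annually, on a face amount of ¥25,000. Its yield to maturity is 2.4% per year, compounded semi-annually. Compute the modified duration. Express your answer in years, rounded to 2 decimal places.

1.88 years

Periodic yield y = 0.012. First find Macaulay duration:
  t   CF        PV=CF/(1+0.012)^t    t·PV
  1       937.50       926.3834       926.3834
  2       937.50       915.3986     1,830.7972
  3       937.50       904.5441     2,713.6323
  4    25,937.50    24,728.9721    98,915.8883
  Σ                 27,475.2982   104,386.7012
P = 27,475.2982; Macaulay duration = 104,386.7012 / 27,475.2982 = 3.79929 half-year periods = 1.89965 years.
Modified duration = D_Mac / (1 + y) = 1.89965 / 1.012 = 1.87712 years.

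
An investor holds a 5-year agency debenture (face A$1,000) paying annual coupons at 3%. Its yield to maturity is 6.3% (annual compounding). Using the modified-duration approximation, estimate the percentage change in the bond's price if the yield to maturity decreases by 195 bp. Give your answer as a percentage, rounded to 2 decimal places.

+8.61%

Periodic yield y = 0.063. Modified duration first:
  t   CF        PV=CF/(1+0.063)^t    t·PV
  1        30.00        28.2220        28.2220
  2        30.00        26.5494        53.0988
  3        30.00        24.9759        74.9278
  4        30.00        23.4957        93.9828
  5     1,030.00       758.8761     3,794.3807
  Σ                    862.1192     4,044.6121
P = 862.1192; D_Mac = 4.69148 yrs; D_mod = 4.69148/(1+0.063) = 4.41343 yrs.
ΔP/P ≈ -D_mod · Δy = -4.41343 × (-0.0195) = +0.086062 = +8.6062%.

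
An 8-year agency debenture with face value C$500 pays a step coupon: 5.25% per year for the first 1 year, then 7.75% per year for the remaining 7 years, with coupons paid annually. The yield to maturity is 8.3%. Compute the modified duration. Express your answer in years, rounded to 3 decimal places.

5.861 years

Periodic yield y = 0.083. First find Macaulay duration:
  t   CF        PV=CF/(1+0.083)^t    t·PV
  1        26.25        24.2382        24.2382
  2        38.75        33.0381        66.0762
  3        38.75        30.5061        91.5182
  4        38.75        28.1681       112.6725
  5        38.75        26.0093       130.0467
  6        38.75        24.0160       144.0961
  7        38.75        22.1755       155.2282
  8       538.75       284.6818     2,277.4540
  Σ                    472.8331     3,001.3301
P = 472.8331; Macaulay duration = 3,001.3301 / 472.8331 = 6.34755 years.
Modified duration = D_Mac / (1 + y) = 6.34755 / 1.083 = 5.86108 years.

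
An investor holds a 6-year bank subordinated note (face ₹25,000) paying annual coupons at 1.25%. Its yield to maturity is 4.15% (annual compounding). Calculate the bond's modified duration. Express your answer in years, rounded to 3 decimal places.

Periodic yield y = 0.0415. First find Macaulay duration:
  t   CF        PV=CF/(1+0.0415)^t    t·PV
  1       312.50       300.0480       300.0480
  2       312.50       288.0922       576.1844
  3       312.50       276.6128       829.8383
  4       312.50       265.5907     1,062.3629
  5       312.50       255.0079     1,275.0395
  6    25,312.50    19,832.5882   118,995.5293
  Σ                 21,217.9398   123,039.0025
P = 21,217.9398; Macaulay duration = 123,039.0025 / 21,217.9398 = 5.79882 years.
Modified duration = D_Mac / (1 + y) = 5.79882 / 1.0415 = 5.56776 years.

5.568 years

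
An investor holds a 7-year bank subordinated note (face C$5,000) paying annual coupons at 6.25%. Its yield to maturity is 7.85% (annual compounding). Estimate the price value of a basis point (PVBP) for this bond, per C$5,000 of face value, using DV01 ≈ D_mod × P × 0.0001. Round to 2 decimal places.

C$2.47

Periodic yield y = 0.0785.
  t   CF        PV=CF/(1+0.0785)^t    t·PV
  1       312.50       289.7543       289.7543
  2       312.50       268.6642       537.3283
  3       312.50       249.1091       747.3273
  4       312.50       230.9774       923.9095
  5       312.50       214.1654     1,070.8269
  6       312.50       198.5771     1,191.4625
  7     5,312.50     3,130.0977    21,910.6841
  Σ                  4,581.3451    26,671.2928
P = 4,581.3451; D_Mac = 5.82172 yrs; D_mod = 5.39798 yrs.
DV01 ≈ 5.39798 × 4,581.3451 × 0.0001 = 2.472999.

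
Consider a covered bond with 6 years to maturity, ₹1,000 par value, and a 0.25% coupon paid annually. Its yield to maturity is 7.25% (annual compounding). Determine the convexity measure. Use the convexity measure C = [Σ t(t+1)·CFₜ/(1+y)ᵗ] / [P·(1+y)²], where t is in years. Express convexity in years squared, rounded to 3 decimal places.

36.130

With y = 0.0725:
  t   CF        PV=CF/(1+0.0725)^t    t·PV        t(t+1)·PV
  1         2.50         2.3310         2.3310           4.6620
  2         2.50         2.1734         4.3469          13.0406
  3         2.50         2.0265         6.0795          24.3181
  4         2.50         1.8895         7.5581          37.7903
  5         2.50         1.7618         8.8089          52.8536
  6     1,002.50       658.7196     3,952.3175      27,666.2226
  Σ                    668.9018     3,981.4419      27,798.8872
P = 668.9018.
Convexity = Σ t(t+1)·PV / [P·(1+y)²] = 27,798.8872 / (668.9018 × 1.150256) = 36.13021.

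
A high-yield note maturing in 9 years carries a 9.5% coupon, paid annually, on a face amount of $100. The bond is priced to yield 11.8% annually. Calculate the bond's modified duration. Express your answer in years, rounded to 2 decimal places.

Periodic yield y = 0.118. First find Macaulay duration:
  t   CF        PV=CF/(1+0.118)^t    t·PV
  1         9.50         8.4973         8.4973
  2         9.50         7.6005        15.2009
  3         9.50         6.7983        20.3948
  4         9.50         6.0807        24.3230
  5         9.50         5.4389        27.1947
  6         9.50         4.8649        29.1893
  7         9.50         4.3514        30.4599
  8         9.50         3.8921        31.1372
  9       109.50        40.1271       361.1440
  Σ                     87.6513       547.5411
P = 87.6513; Macaulay duration = 547.5411 / 87.6513 = 6.24681 years.
Modified duration = D_Mac / (1 + y) = 6.24681 / 1.118 = 5.58749 years.

5.59 years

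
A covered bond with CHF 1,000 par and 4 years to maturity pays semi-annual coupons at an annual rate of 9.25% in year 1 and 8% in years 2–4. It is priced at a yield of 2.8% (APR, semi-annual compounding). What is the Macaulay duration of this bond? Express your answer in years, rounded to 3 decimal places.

Periodic yield y = 0.014. Discount each cash flow and weight by its period:
  t   CF        PV=CF/(1+0.014)^t    t·PV
  1        46.25        45.6114        45.6114
  2        46.25        44.9817        89.9634
  3        40.00        38.3660       115.0979
  4        40.00        37.8363       151.3450
  5        40.00        37.3139       186.5693
  6        40.00        36.7987       220.7921
  7        40.00        36.2906       254.0343
  8     1,040.00       930.5285     7,444.2283
  Σ                  1,207.7271     8,507.6418
Price P = Σ PV = 1,207.7271.
Macaulay duration = Σ(t·PV) / P = 8,507.6418 / 1,207.7271 = 7.04434 half-year periods.
In years: 7.04434 / 2 = 3.52217 years.

3.522 years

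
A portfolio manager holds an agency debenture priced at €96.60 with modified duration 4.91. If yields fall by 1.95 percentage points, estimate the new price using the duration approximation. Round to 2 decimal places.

€105.85

Duration approximation: ΔP/P ≈ -D_mod · Δy = -4.91 × (-0.0195) = +0.095745.
New price ≈ 96.60 × (1 + 0.095745) = 105.848967.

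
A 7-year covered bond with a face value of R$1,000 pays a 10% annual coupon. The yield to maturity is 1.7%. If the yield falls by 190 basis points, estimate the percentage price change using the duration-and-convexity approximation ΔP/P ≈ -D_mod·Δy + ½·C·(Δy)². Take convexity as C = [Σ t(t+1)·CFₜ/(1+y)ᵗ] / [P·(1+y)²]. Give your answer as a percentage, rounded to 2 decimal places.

With y = 0.017:
  t   CF        PV=CF/(1+0.017)^t    t·PV        t(t+1)·PV
  1       100.00        98.3284        98.3284         196.6568
  2       100.00        96.6848       193.3696         580.1087
  3       100.00        95.0686       285.2058       1,140.8233
  4       100.00        93.4795       373.9178       1,869.5892
  5       100.00        91.9169       459.5844       2,757.5062
  6       100.00        90.3804       542.2824       3,795.9770
  7     1,100.00       977.5658     6,842.9608      54,743.6867
  Σ                  1,543.4244     8,795.6493      65,084.3479
P = 1,543.4244; D_Mac = 5.69879 yrs; D_mod = 5.60353 yrs; C = 40.77081.
Duration effect: -5.60353 × (-0.019) = +0.106467
Convexity effect: 0.5 × 40.77081 × (-0.019)² = +0.0073591
ΔP/P ≈ +0.106467 + 0.0073591 = +0.113826 = +11.3826%.

+11.38%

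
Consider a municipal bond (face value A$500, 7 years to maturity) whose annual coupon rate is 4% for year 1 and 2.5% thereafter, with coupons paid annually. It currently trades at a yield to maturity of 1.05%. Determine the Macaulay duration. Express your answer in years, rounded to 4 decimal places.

Periodic yield y = 0.0105. Discount each cash flow and weight by its year:
  t   CF        PV=CF/(1+0.0105)^t    t·PV
  1        20.00        19.7922        19.7922
  2        12.50        12.2416        24.4832
  3        12.50        12.1144        36.3431
  4        12.50        11.9885        47.9540
  5        12.50        11.8639        59.3196
  6        12.50        11.7406        70.4439
  7       512.50       476.3648     3,334.5535
  Σ                    556.1060     3,592.8894
Price P = Σ PV = 556.1060.
Macaulay duration = Σ(t·PV) / P = 3,592.8894 / 556.1060 = 6.46080 years.

6.4608 years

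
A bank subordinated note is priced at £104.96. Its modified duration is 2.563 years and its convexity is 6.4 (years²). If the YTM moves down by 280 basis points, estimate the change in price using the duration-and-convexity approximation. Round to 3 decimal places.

Duration effect: -D_mod·Δy = -2.563 × (-0.028) = +0.071764
Convexity effect: ½·C·(Δy)² = 0.5 × 6.4 × (-0.028)² = +0.0025088
ΔP/P ≈ +0.071764 + 0.0025088 = +0.0742728
ΔP ≈ 104.96 × (+0.0742728) = +7.795673088.

+£7.796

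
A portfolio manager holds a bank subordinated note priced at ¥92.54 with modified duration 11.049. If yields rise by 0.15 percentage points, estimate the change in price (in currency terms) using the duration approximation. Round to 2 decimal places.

Duration approximation: ΔP/P ≈ -D_mod · Δy = -11.049 × (+0.0015) = -0.0165735.
ΔP ≈ 92.54 × (-0.0165735) = -1.53371169.

-¥1.53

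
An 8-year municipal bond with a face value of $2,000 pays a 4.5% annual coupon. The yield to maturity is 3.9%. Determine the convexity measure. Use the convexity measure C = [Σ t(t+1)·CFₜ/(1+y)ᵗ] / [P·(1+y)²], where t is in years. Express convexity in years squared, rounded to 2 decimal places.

54.78

With y = 0.039:
  t   CF        PV=CF/(1+0.039)^t    t·PV        t(t+1)·PV
  1        90.00        86.6218        86.6218         173.2435
  2        90.00        83.3703       166.7406         500.2219
  3        90.00        80.2409       240.7227         962.8910
  4        90.00        77.2290       308.9159       1,544.5797
  5        90.00        74.3301       371.6505       2,229.9033
  6        90.00        71.5400       429.2403       3,004.6820
  7        90.00        68.8547       481.9830       3,855.8640
  8     2,090.00     1,538.9408    12,311.5262     110,803.7355
  Σ                  2,081.1276    14,397.4010     123,075.1208
P = 2,081.1276.
Convexity = Σ t(t+1)·PV / [P·(1+y)²] = 123,075.1208 / (2,081.1276 × 1.079521) = 54.78233.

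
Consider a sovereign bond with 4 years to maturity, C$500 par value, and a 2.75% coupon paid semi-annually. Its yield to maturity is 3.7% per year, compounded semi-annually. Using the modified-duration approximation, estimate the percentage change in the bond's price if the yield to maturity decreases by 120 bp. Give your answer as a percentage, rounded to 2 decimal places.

Periodic yield y = 0.0185. Modified duration first:
  t   CF        PV=CF/(1+0.0185)^t    t·PV
  1        6.875         6.7501         6.7501
  2        6.875         6.6275        13.2550
  3        6.875         6.5071        19.5214
  4        6.875         6.3889        25.5557
  5        6.875         6.2729        31.3644
  6        6.875         6.1589        36.9537
  7        6.875         6.0471        42.3295
  8      506.875       437.7363     3,501.8907
  Σ                    482.4890     3,677.6207
P = 482.4890; D_Mac = 7.62219 half-year periods = 3.81109 yrs; D_mod = 3.81109/(1+0.0185) = 3.74187 yrs.
ΔP/P ≈ -D_mod · Δy = -3.74187 × (-0.012) = +0.044902 = +4.4902%.

+4.49%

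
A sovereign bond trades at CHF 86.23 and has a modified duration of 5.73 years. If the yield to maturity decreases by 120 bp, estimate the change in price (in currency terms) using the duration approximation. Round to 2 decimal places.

+CHF 5.93

Duration approximation: ΔP/P ≈ -D_mod · Δy = -5.73 × (-0.012) = +0.068760.
ΔP ≈ 86.23 × (+0.068760) = +5.9291748.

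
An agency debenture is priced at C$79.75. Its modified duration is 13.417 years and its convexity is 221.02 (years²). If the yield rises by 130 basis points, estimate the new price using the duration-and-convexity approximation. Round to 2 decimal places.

C$67.33

Duration effect: -D_mod·Δy = -13.417 × (+0.013) = -0.174421
Convexity effect: ½·C·(Δy)² = 0.5 × 221.02 × (0.013)² = +0.01867619
ΔP/P ≈ -0.174421 + 0.01867619 = -0.15574481
New price ≈ 79.75 × (1 - 0.15574481) = 67.3293514025.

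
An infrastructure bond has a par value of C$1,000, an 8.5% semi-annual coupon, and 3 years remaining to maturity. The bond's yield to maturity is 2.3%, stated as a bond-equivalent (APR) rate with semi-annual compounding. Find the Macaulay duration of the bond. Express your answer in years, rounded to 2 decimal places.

Periodic yield y = 0.0115. Discount each cash flow and weight by its period:
  t   CF        PV=CF/(1+0.0115)^t    t·PV
  1        42.50        42.0168        42.0168
  2        42.50        41.5391        83.0782
  3        42.50        41.0668       123.2005
  4        42.50        40.5999       162.3998
  5        42.50        40.1383       200.6917
  6     1,042.50       973.3762     5,840.2574
  Σ                  1,178.7373     6,451.6445
Price P = Σ PV = 1,178.7373.
Macaulay duration = Σ(t·PV) / P = 6,451.6445 / 1,178.7373 = 5.47335 half-year periods.
In years: 5.47335 / 2 = 2.73668 years.

2.74 years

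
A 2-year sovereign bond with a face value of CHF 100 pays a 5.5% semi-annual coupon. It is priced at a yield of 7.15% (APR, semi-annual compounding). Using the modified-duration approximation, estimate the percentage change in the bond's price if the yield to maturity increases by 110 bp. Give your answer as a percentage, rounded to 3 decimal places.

-2.039%

Periodic yield y = 0.03575. Modified duration first:
  t   CF        PV=CF/(1+0.03575)^t    t·PV
  1         2.75         2.6551         2.6551
  2         2.75         2.5634         5.1269
  3         2.75         2.4750         7.4249
  4       102.75        89.2816       357.1265
  Σ                     96.9751       372.3333
P = 96.9751; D_Mac = 3.83947 half-year periods = 1.91974 yrs; D_mod = 1.91974/(1+0.03575) = 1.85347 yrs.
ΔP/P ≈ -D_mod · Δy = -1.85347 × (+0.011) = -0.020388 = -2.0388%.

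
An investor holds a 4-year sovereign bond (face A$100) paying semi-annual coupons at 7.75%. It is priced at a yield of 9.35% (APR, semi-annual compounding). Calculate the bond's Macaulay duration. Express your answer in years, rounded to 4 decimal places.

3.4993 years

Periodic yield y = 0.04675. Discount each cash flow and weight by its period:
  t   CF        PV=CF/(1+0.04675)^t    t·PV
  1        3.875         3.7019         3.7019
  2        3.875         3.5366         7.0732
  3        3.875         3.3786        10.1359
  4        3.875         3.2277        12.9110
  5        3.875         3.0836        15.4180
  6        3.875         2.9459        17.6752
  7        3.875         2.8143        19.7001
  8      103.875        72.0721       576.5769
  Σ                     94.7608       663.1923
Price P = Σ PV = 94.7608.
Macaulay duration = Σ(t·PV) / P = 663.1923 / 94.7608 = 6.99859 half-year periods.
In years: 6.99859 / 2 = 3.49930 years.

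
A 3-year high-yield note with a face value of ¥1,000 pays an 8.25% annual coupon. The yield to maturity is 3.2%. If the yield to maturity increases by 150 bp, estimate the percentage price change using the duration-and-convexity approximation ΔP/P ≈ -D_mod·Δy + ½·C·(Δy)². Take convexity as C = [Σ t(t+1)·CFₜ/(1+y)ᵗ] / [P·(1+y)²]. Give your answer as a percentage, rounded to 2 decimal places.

With y = 0.032:
  t   CF        PV=CF/(1+0.032)^t    t·PV        t(t+1)·PV
  1        82.50        79.9419        79.9419         159.8837
  2        82.50        77.4630       154.9261         464.7783
  3     1,082.50       984.8925     2,954.6774      11,818.7095
  Σ                  1,142.2974     3,189.5453      12,443.3715
P = 1,142.2974; D_Mac = 2.79222 yrs; D_mod = 2.70564 yrs; C = 10.22821.
Duration effect: -2.70564 × (+0.015) = -0.040585
Convexity effect: 0.5 × 10.22821 × (0.015)² = +0.0011507
ΔP/P ≈ -0.040585 + 0.0011507 = -0.039434 = -3.9434%.

-3.94%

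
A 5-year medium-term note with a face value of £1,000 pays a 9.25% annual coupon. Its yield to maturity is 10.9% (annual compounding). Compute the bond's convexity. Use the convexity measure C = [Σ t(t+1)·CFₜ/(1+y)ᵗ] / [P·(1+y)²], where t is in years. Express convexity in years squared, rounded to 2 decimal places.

19.22

With y = 0.109:
  t   CF        PV=CF/(1+0.109)^t    t·PV        t(t+1)·PV
  1        92.50        83.4085        83.4085         166.8170
  2        92.50        75.2105       150.4211         451.2632
  3        92.50        67.8183       203.4550         813.8200
  4        92.50        61.1527       244.6108       1,223.0538
  5     1,092.50       651.2740     3,256.3698      19,538.2188
  Σ                    938.8640     3,938.2651      22,193.1727
P = 938.8640.
Convexity = Σ t(t+1)·PV / [P·(1+y)²] = 22,193.1727 / (938.8640 × 1.229881) = 19.22001.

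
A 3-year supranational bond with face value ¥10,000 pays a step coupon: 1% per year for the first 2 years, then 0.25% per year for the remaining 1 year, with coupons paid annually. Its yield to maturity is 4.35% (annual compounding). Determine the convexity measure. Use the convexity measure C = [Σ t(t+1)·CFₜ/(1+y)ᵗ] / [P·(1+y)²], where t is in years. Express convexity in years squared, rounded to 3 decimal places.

10.867

With y = 0.0435:
  t   CF        PV=CF/(1+0.0435)^t    t·PV        t(t+1)·PV
  1       100.00        95.8313        95.8313         191.6627
  2       100.00        91.8365       183.6729         551.0187
  3    10,025.00     8,822.8119    26,468.4357     105,873.7430
  Σ                  9,010.4797    26,747.9400     106,616.4244
P = 9,010.4797.
Convexity = Σ t(t+1)·PV / [P·(1+y)²] = 106,616.4244 / (9,010.4797 × 1.088892) = 10.86654.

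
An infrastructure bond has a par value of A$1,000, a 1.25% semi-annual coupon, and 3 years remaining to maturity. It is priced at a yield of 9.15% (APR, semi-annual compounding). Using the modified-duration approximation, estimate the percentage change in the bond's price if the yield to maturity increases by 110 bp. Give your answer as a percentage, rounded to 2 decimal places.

Periodic yield y = 0.04575. Modified duration first:
  t   CF        PV=CF/(1+0.04575)^t    t·PV
  1         6.25         5.9766         5.9766
  2         6.25         5.7151        11.4302
  3         6.25         5.4651        16.3952
  4         6.25         5.2260        20.9040
  5         6.25         4.9974        24.9868
  6     1,006.25       769.3760     4,616.2562
  Σ                    796.7561     4,695.9490
P = 796.7561; D_Mac = 5.89383 half-year periods = 2.94692 yrs; D_mod = 2.94692/(1+0.04575) = 2.81799 yrs.
ΔP/P ≈ -D_mod · Δy = -2.81799 × (+0.011) = -0.030998 = -3.0998%.

-3.10%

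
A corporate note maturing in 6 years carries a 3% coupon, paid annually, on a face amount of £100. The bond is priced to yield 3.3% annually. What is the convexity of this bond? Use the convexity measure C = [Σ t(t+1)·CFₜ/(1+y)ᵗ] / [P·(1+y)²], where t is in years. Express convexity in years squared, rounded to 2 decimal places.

With y = 0.033:
  t   CF        PV=CF/(1+0.033)^t    t·PV        t(t+1)·PV
  1         3.00         2.9042         2.9042           5.8083
  2         3.00         2.8114         5.6228          16.8683
  3         3.00         2.7216         8.1647          32.6589
  4         3.00         2.6346        10.5385          52.6926
  5         3.00         2.5505        12.7523          76.5140
  6       103.00        84.7687       508.6119       3,560.2835
  Σ                     98.3909       548.5945       3,744.8257
P = 98.3909.
Convexity = Σ t(t+1)·PV / [P·(1+y)²] = 3,744.8257 / (98.3909 × 1.067089) = 35.66778.

35.67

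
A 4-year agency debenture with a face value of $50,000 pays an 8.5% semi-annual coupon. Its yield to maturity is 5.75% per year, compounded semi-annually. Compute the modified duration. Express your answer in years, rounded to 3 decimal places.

3.403 years

Periodic yield y = 0.02875. First find Macaulay duration:
  t   CF        PV=CF/(1+0.02875)^t    t·PV
  1     2,125.00     2,065.6136     2,065.6136
  2     2,125.00     2,007.8869     4,015.7737
  3     2,125.00     1,951.7734     5,855.3201
  4     2,125.00     1,897.2281     7,588.9123
  5     2,125.00     1,844.2071     9,221.0356
  6     2,125.00     1,792.6679    10,756.0075
  7     2,125.00     1,742.5691    12,197.9834
  8    52,125.00    41,549.6416   332,397.1330
  Σ                 54,851.5876   384,097.7791
P = 54,851.5876; Macaulay duration = 384,097.7791 / 54,851.5876 = 7.00249 half-year periods = 3.50125 years.
Modified duration = D_Mac / (1 + y) = 3.50125 / 1.02875 = 3.40340 years.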